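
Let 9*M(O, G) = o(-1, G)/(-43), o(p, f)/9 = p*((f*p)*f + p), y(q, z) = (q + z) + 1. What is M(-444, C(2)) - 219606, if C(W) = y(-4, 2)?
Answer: -9443060/43 ≈ -2.1961e+5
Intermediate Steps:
y(q, z) = 1 + q + z
C(W) = -1 (C(W) = 1 - 4 + 2 = -1)
o(p, f) = 9*p*(p + p*f²) (o(p, f) = 9*(p*((f*p)*f + p)) = 9*(p*(p*f² + p)) = 9*(p*(p + p*f²)) = 9*p*(p + p*f²))
M(O, G) = -1/43 - G²/43 (M(O, G) = ((9*(-1)²*(1 + G²))/(-43))/9 = ((9*1*(1 + G²))*(-1/43))/9 = ((9 + 9*G²)*(-1/43))/9 = (-9/43 - 9*G²/43)/9 = -1/43 - G²/43)
M(-444, C(2)) - 219606 = (-1/43 - 1/43*(-1)²) - 219606 = (-1/43 - 1/43*1) - 219606 = (-1/43 - 1/43) - 219606 = -2/43 - 219606 = -9443060/43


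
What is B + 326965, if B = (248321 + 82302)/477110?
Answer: 155998601773/477110 ≈ 3.2697e+5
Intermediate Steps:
B = 330623/477110 (B = 330623*(1/477110) = 330623/477110 ≈ 0.69297)
B + 326965 = 330623/477110 + 326965 = 155998601773/477110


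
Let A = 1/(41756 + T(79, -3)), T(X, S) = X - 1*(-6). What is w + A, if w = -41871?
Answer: -1751924510/41841 ≈ -41871.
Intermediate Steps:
T(X, S) = 6 + X (T(X, S) = X + 6 = 6 + X)
A = 1/41841 (A = 1/(41756 + (6 + 79)) = 1/(41756 + 85) = 1/41841 ≈ 2.3900e-5)
w + A = -41871 + 1/41841 = -1751924510/41841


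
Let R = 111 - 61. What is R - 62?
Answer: -12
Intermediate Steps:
R = 50
R - 62 = 50 - 62 = -12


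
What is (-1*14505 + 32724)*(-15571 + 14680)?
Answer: -16233129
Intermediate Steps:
(-1*14505 + 32724)*(-15571 + 14680) = (-14505 + 32724)*(-891) = 18219*(-891) = -16233129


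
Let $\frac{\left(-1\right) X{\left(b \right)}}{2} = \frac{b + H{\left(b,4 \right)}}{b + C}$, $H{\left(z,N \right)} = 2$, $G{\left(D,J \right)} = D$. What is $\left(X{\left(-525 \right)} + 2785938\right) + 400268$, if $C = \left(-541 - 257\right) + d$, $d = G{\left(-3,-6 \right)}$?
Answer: $\frac{2112454055}{663} \approx 3.1862 \cdot 10^{6}$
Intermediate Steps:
$d = -3$
$C = -801$ ($C = \left(-541 - 257\right) - 3 = -798 - 3 = -801$)
$X{\left(b \right)} = - \frac{2 \left(2 + b\right)}{-801 + b}$ ($X{\left(b \right)} = - 2 \frac{b + 2}{b - 801} = - 2 \frac{2 + b}{-801 + b} = - \frac{2 \left(2 + b\right)}{-801 + b}$)
$\left(X{\left(-525 \right)} + 2785938\right) + 400268 = \left(\frac{2 \left(-2 - -525\right)}{-801 - 525} + 2785938\right) + 400268 = \left(\frac{2 \left(-2 + 525\right)}{-1326} + 2785938\right) + 400268 = \left(2 \left(- \frac{1}{1326}\right) 523 + 2785938\right) + 400268 = \left(- \frac{523}{663} + 2785938\right) + 400268 = \frac{1847076371}{663} + 400268 = \frac{2112454055}{663}$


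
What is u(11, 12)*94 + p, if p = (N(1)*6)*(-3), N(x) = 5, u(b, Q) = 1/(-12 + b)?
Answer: -184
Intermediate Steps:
p = -90 (p = (5*6)*(-3) = 30*(-3) = -90)
u(11, 12)*94 + p = 94/(-12 + 11) - 90 = 94/(-1) - 90 = -1*94 - 90 = -94 - 90 = -184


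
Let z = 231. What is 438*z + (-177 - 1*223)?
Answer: 100778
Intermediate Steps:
438*z + (-177 - 1*223) = 438*231 + (-177 - 1*223) = 101178 + (-177 - 223) = 101178 - 400 = 100778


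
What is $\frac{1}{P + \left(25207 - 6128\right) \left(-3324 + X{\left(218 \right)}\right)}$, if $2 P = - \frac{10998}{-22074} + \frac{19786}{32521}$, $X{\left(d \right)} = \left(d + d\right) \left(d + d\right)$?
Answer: $\frac{18406886}{65591520720080267} \approx 2.8063 \cdot 10^{-10}$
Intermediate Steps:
$X{\left(d \right)} = 4 d^{2}$ ($X{\left(d \right)} = 2 d 2 d = 4 d^{2}$)
$P = \frac{10184899}{18406886}$ ($P = \frac{- \frac{10998}{-22074} + \frac{19786}{32521}}{2} = \frac{\left(-10998\right) \left(- \frac{1}{22074}\right) + 19786 \cdot \frac{1}{32521}}{2} = \frac{\frac{141}{283} + \frac{19786}{32521}}{2} = \frac{1}{2} \cdot \frac{10184899}{9203443} = \frac{10184899}{18406886} \approx 0.55332$)
$\frac{1}{P + \left(25207 - 6128\right) \left(-3324 + X{\left(218 \right)}\right)} = \frac{1}{\frac{10184899}{18406886} + \left(25207 - 6128\right) \left(-3324 + 4 \cdot 218^{2}\right)} = \frac{1}{\frac{10184899}{18406886} + 19079 \left(-3324 + 4 \cdot 47524\right)} = \frac{1}{\frac{10184899}{18406886} + 19079 \left(-3324 + 190096\right)} = \frac{1}{\frac{10184899}{18406886} + 19079 \cdot 186772} = \frac{1}{\frac{10184899}{18406886} + 3563422988} = \frac{1}{\frac{65591520720080267}{18406886}} = \frac{18406886}{65591520720080267}$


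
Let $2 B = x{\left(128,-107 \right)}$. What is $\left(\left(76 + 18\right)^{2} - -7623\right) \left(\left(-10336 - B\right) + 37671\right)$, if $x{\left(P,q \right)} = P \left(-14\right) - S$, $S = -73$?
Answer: $\frac{928106551}{2} \approx 4.6405 \cdot 10^{8}$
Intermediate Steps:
$x{\left(P,q \right)} = 73 - 14 P$ ($x{\left(P,q \right)} = P \left(-14\right) - -73 = - 14 P + 73 = 73 - 14 P$)
$B = - \frac{1719}{2}$ ($B = \frac{73 - 1792}{2} = \frac{1}{2} \left(-1719\right) = - \frac{1719}{2} \approx -859.5$)
$\left(\left(76 + 18\right)^{2} - -7623\right) \left(\left(-10336 - B\right) + 37671\right) = \left(\left(76 + 18\right)^{2} - -7623\right) \left(\left(-10336 - - \frac{1719}{2}\right) + 37671\right) = \left(94^{2} + 7623\right) \left(\left(-10336 + \frac{1719}{2}\right) + 37671\right) = \left(8836 + 7623\right) \left(- \frac{18953}{2} + 37671\right) = 16459 \cdot \frac{56389}{2} = \frac{928106551}{2}$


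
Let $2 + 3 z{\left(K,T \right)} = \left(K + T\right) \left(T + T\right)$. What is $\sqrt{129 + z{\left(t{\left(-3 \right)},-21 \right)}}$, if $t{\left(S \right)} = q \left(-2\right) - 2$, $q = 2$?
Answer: $\frac{7 \sqrt{93}}{3} \approx 22.502$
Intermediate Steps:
$t{\left(S \right)} = -6$ ($t{\left(S \right)} = 2 \left(-2\right) - 2 = -4 - 2 = -6$)
$z{\left(K,T \right)} = - \frac{2}{3} + \frac{2 T \left(K + T\right)}{3}$ ($z{\left(K,T \right)} = - \frac{2}{3} + \frac{\left(K + T\right) \left(T + T\right)}{3} = - \frac{2}{3} + \frac{\left(K + T\right) 2 T}{3} = - \frac{2}{3} + \frac{2 T \left(K + T\right)}{3}$)
$\sqrt{129 + z{\left(t{\left(-3 \right)},-21 \right)}} = \sqrt{129 + \left(- \frac{2}{3} + \frac{2 \left(-21\right)^{2}}{3} + \frac{2}{3} \left(-6\right) \left(-21\right)\right)} = \sqrt{129 + \left(- \frac{2}{3} + \frac{2}{3} \cdot 441 + 84\right)} = \sqrt{129 + \left(- \frac{2}{3} + 294 + 84\right)} = \sqrt{129 + \frac{1132}{3}} = \sqrt{\frac{1519}{3}} = \frac{7 \sqrt{93}}{3}$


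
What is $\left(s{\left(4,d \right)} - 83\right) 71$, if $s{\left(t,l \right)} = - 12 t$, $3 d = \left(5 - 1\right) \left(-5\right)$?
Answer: $-9301$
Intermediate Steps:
$d = - \frac{20}{3}$ ($d = \frac{\left(5 - 1\right) \left(-5\right)}{3} = \frac{4 \left(-5\right)}{3} = \frac{1}{3} \left(-20\right) = - \frac{20}{3} \approx -6.6667$)
$\left(s{\left(4,d \right)} - 83\right) 71 = \left(\left(-12\right) 4 - 83\right) 71 = \left(-48 - 83\right) 71 = \left(-131\right) 71 = -9301$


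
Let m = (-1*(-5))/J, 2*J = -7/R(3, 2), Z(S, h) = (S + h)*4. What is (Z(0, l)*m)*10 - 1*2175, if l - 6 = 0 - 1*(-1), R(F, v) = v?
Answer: -2975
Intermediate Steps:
l = 7 (l = 6 + (0 - 1*(-1)) = 6 + (0 + 1) = 6 + 1 = 7)
Z(S, h) = 4*S + 4*h
J = -7/4 (J = (-7/2)/2 = (-7*1/2)/2 = (1/2)*(-7/2) = -7/4 ≈ -1.7500)
m = -20/7 (m = (-1*(-5))/(-7/4) = 5*(-4/7) = -20/7 ≈ -2.8571)
(Z(0, l)*m)*10 - 1*2175 = ((4*0 + 4*7)*(-20/7))*10 - 1*2175 = ((0 + 28)*(-20/7))*10 - 2175 = (28*(-20/7))*10 - 2175 = -80*10 - 2175 = -800 - 2175 = -2975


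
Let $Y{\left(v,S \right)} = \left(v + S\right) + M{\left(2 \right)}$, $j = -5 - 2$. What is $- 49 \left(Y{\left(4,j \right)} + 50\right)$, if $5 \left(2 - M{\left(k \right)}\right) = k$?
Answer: $- \frac{11907}{5} \approx -2381.4$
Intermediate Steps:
$M{\left(k \right)} = 2 - \frac{k}{5}$
$j = -7$
$Y{\left(v,S \right)} = \frac{8}{5} + S + v$ ($Y{\left(v,S \right)} = \left(v + S\right) + \left(2 - \frac{2}{5}\right) = \left(S + v\right) + \left(2 - \frac{2}{5}\right) = \left(S + v\right) + \frac{8}{5} = \frac{8}{5} + S + v$)
$- 49 \left(Y{\left(4,j \right)} + 50\right) = - 49 \left(\left(\frac{8}{5} - 7 + 4\right) + 50\right) = - 49 \left(- \frac{7}{5} + 50\right) = \left(-49\right) \frac{243}{5} = - \frac{11907}{5}$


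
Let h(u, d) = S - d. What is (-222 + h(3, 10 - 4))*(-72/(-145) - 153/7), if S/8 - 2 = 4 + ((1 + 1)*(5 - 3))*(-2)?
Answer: 5290164/1015 ≈ 5212.0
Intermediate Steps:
S = -16 (S = 16 + 8*(4 + ((1 + 1)*(5 - 3))*(-2)) = 16 + 8*(4 + (2*2)*(-2)) = 16 + 8*(4 + 4*(-2)) = 16 + 8*(4 - 8) = 16 + 8*(-4) = 16 - 32 = -16)
h(u, d) = -16 - d
(-222 + h(3, 10 - 4))*(-72/(-145) - 153/7) = (-222 + (-16 - (10 - 4)))*(-72/(-145) - 153/7) = (-222 + (-16 - 1*6))*(-72*(-1/145) - 153*⅐) = (-222 + (-16 - 6))*(72/145 - 153/7) = (-222 - 22)*(-21681/1015) = -244*(-21681/1015) = 5290164/1015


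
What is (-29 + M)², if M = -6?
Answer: 1225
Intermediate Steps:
(-29 + M)² = (-29 - 6)² = (-35)² = 1225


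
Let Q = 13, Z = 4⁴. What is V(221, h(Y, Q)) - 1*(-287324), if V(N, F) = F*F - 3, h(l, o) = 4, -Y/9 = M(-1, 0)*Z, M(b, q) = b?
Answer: 287337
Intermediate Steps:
Z = 256
Y = 2304 (Y = -(-9)*256 = -9*(-256) = 2304)
V(N, F) = -3 + F² (V(N, F) = F² - 3 = -3 + F²)
V(221, h(Y, Q)) - 1*(-287324) = (-3 + 4²) - 1*(-287324) = (-3 + 16) + 287324 = 13 + 287324 = 287337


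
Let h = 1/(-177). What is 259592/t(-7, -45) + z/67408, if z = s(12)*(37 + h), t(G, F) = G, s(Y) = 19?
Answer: -774311838247/20879628 ≈ -37085.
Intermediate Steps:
h = -1/177 ≈ -0.0056497
z = 124412/177 (z = 19*(37 - 1/177) = 19*(6548/177) = 124412/177 ≈ 702.89)
259592/t(-7, -45) + z/67408 = 259592/(-7) + (124412/177)/67408 = 259592*(-⅐) + (124412/177)*(1/67408) = -259592/7 + 31103/2982804 = -774311838247/20879628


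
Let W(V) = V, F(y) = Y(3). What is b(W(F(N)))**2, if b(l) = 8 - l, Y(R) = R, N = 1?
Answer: 25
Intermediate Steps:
F(y) = 3
b(W(F(N)))**2 = (8 - 1*3)**2 = (8 - 3)**2 = 5**2 = 25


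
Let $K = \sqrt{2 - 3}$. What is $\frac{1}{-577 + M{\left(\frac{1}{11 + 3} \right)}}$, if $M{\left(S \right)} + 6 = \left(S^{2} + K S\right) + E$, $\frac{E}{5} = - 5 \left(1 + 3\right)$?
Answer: $- \frac{26237932}{17920373885} - \frac{2744 i}{17920373885} \approx -0.0014641 - 1.5312 \cdot 10^{-7} i$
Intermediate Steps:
$K = i$ ($K = \sqrt{-1} = i \approx 1.0 i$)
$E = -100$ ($E = 5 \left(- 5 \left(1 + 3\right)\right) = 5 \left(\left(-5\right) 4\right) = 5 \left(-20\right) = -100$)
$M{\left(S \right)} = -106 + S^{2} + i S$ ($M{\left(S \right)} = -6 - \left(100 - S^{2} - i S\right) = -6 + \left(-100 + S^{2} + i S\right) = -106 + S^{2} + i S$)
$\frac{1}{-577 + M{\left(\frac{1}{11 + 3} \right)}} = \frac{1}{-577 + \left(-106 + \left(\frac{1}{11 + 3}\right)^{2} + \frac{i}{11 + 3}\right)} = \frac{1}{-577 + \left(-106 + \left(\frac{1}{14}\right)^{2} + \frac{i}{14}\right)} = \frac{1}{-577 + \left(-106 + \left(\frac{1}{14}\right)^{2} + i \frac{1}{14}\right)} = \frac{1}{-577 + \left(-106 + \frac{1}{196} + \frac{i}{14}\right)} = \frac{1}{-577 - \left(\frac{20775}{196} - \frac{i}{14}\right)} = \frac{1}{- \frac{133867}{196} + \frac{i}{14}} = \frac{38416 \left(- \frac{133867}{196} - \frac{i}{14}\right)}{17920373885}$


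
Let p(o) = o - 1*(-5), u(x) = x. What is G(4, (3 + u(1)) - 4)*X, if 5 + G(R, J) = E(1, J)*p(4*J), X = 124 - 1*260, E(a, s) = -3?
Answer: 2720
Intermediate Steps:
p(o) = 5 + o (p(o) = o + 5 = 5 + o)
X = -136 (X = 124 - 260 = -136)
G(R, J) = -20 - 12*J (G(R, J) = -5 - 3*(5 + 4*J) = -5 + (-15 - 12*J) = -20 - 12*J)
G(4, (3 + u(1)) - 4)*X = (-20 - 12*((3 + 1) - 4))*(-136) = (-20 - 12*(4 - 4))*(-136) = (-20 - 12*0)*(-136) = (-20 + 0)*(-136) = -20*(-136) = 2720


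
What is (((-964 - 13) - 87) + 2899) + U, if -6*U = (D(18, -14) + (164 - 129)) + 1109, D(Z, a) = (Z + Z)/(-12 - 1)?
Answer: 64147/39 ≈ 1644.8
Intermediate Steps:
D(Z, a) = -2*Z/13 (D(Z, a) = (2*Z)/(-13) = (2*Z)*(-1/13) = -2*Z/13)
U = -7418/39 (U = -((-2/13*18 + (164 - 129)) + 1109)/6 = -((-36/13 + 35) + 1109)/6 = -(419/13 + 1109)/6 = -⅙*14836/13 = -7418/39 ≈ -190.21)
(((-964 - 13) - 87) + 2899) + U = (((-964 - 13) - 87) + 2899) - 7418/39 = ((-977 - 87) + 2899) - 7418/39 = (-1064 + 2899) - 7418/39 = 1835 - 7418/39 = 64147/39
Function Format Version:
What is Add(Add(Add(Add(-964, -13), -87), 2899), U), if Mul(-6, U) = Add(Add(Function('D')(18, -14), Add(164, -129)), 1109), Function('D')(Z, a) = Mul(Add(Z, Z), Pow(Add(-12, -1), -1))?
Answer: Rational(64147, 39) ≈ 1644.8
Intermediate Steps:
Function('D')(Z, a) = Mul(Rational(-2, 13), Z) (Function('D')(Z, a) = Mul(Mul(2, Z), Pow(-13, -1)) = Mul(Mul(2, Z), Rational(-1, 13)) = Mul(Rational(-2, 13), Z))
U = Rational(-7418, 39) (U = Mul(Rational(-1, 6), Add(Add(Mul(Rational(-2, 13), 18), Add(164, -129)), 1109)) = Mul(Rational(-1, 6), Add(Add(Rational(-36, 13), 35), 1109)) = Mul(Rational(-1, 6), Add(Rational(419, 13), 1109)) = Mul(Rational(-1, 6), Rational(14836, 13)) = Rational(-7418, 39) ≈ -190.21)
Add(Add(Add(Add(-964, -13), -87), 2899), U) = Add(Add(Add(Add(-964, -13), -87), 2899), Rational(-7418, 39)) = Add(Add(Add(-977, -87), 2899), Rational(-7418, 39)) = Add(Add(-1064, 2899), Rational(-7418, 39)) = Add(1835, Rational(-7418, 39)) = Rational(64147, 39)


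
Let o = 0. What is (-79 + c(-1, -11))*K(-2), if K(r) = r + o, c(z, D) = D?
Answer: 180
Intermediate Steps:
K(r) = r (K(r) = r + 0 = r)
(-79 + c(-1, -11))*K(-2) = (-79 - 11)*(-2) = -90*(-2) = 180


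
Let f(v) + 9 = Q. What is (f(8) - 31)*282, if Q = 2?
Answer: -10716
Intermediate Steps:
f(v) = -7 (f(v) = -9 + 2 = -7)
(f(8) - 31)*282 = (-7 - 31)*282 = -38*282 = -10716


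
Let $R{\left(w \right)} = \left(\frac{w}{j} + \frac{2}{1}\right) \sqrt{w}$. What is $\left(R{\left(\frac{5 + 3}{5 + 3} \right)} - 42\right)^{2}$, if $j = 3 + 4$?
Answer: $\frac{77841}{49} \approx 1588.6$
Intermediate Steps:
$j = 7$
$R{\left(w \right)} = \sqrt{w} \left(2 + \frac{w}{7}\right)$ ($R{\left(w \right)} = \left(\frac{w}{7} + \frac{2}{1}\right) \sqrt{w} = \left(w \frac{1}{7} + 2 \cdot 1\right) \sqrt{w} = \left(\frac{w}{7} + 2\right) \sqrt{w} = \left(2 + \frac{w}{7}\right) \sqrt{w} = \sqrt{w} \left(2 + \frac{w}{7}\right)$)
$\left(R{\left(\frac{5 + 3}{5 + 3} \right)} - 42\right)^{2} = \left(\frac{\sqrt{\frac{5 + 3}{5 + 3}} \left(14 + \frac{5 + 3}{5 + 3}\right)}{7} - 42\right)^{2} = \left(\frac{\sqrt{\frac{8}{8}} \left(14 + \frac{8}{8}\right)}{7} - 42\right)^{2} = \left(\frac{\sqrt{8 \cdot \frac{1}{8}} \left(14 + 8 \cdot \frac{1}{8}\right)}{7} - 42\right)^{2} = \left(\frac{\sqrt{1} \left(14 + 1\right)}{7} - 42\right)^{2} = \left(\frac{1}{7} \cdot 1 \cdot 15 - 42\right)^{2} = \left(\frac{15}{7} - 42\right)^{2} = \left(- \frac{279}{7}\right)^{2} = \frac{77841}{49}$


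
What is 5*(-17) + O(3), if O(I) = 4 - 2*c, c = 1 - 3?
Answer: -77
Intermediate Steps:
c = -2
O(I) = 8 (O(I) = 4 - 2*(-2) = 4 + 4 = 8)
5*(-17) + O(3) = 5*(-17) + 8 = -85 + 8 = -77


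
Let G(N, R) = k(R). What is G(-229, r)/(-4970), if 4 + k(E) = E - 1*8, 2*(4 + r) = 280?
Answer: -62/2485 ≈ -0.024950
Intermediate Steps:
r = 136 (r = -4 + (½)*280 = -4 + 140 = 136)
k(E) = -12 + E (k(E) = -4 + (E - 1*8) = -4 + (E - 8) = -4 + (-8 + E) = -12 + E)
G(N, R) = -12 + R
G(-229, r)/(-4970) = (-12 + 136)/(-4970) = 124*(-1/4970) = -62/2485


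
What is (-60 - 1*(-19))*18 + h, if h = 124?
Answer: -614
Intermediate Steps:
(-60 - 1*(-19))*18 + h = (-60 - 1*(-19))*18 + 124 = (-60 + 19)*18 + 124 = -41*18 + 124 = -738 + 124 = -614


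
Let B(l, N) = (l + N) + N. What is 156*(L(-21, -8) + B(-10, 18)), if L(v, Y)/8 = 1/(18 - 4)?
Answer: 29016/7 ≈ 4145.1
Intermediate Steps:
B(l, N) = l + 2*N (B(l, N) = (N + l) + N = l + 2*N)
L(v, Y) = 4/7 (L(v, Y) = 8/(18 - 4) = 8/14 = 8*(1/14) = 4/7)
156*(L(-21, -8) + B(-10, 18)) = 156*(4/7 + (-10 + 2*18)) = 156*(4/7 + (-10 + 36)) = 156*(4/7 + 26) = 156*(186/7) = 29016/7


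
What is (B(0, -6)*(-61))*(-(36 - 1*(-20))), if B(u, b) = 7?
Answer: 23912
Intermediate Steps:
(B(0, -6)*(-61))*(-(36 - 1*(-20))) = (7*(-61))*(-(36 - 1*(-20))) = -(-427)*(36 + 20) = -(-427)*56 = -427*(-56) = 23912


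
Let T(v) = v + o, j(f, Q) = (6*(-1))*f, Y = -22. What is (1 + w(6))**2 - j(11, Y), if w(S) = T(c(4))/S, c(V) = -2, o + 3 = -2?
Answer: 2377/36 ≈ 66.028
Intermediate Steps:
o = -5 (o = -3 - 2 = -5)
j(f, Q) = -6*f
T(v) = -5 + v (T(v) = v - 5 = -5 + v)
w(S) = -7/S (w(S) = (-5 - 2)/S = -7/S)
(1 + w(6))**2 - j(11, Y) = (1 - 7/6)**2 - (-6)*11 = (1 - 7*1/6)**2 - 1*(-66) = (1 - 7/6)**2 + 66 = (-1/6)**2 + 66 = 1/36 + 66 = 2377/36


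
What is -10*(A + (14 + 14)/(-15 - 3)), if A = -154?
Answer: 14000/9 ≈ 1555.6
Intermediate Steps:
-10*(A + (14 + 14)/(-15 - 3)) = -10*(-154 + (14 + 14)/(-15 - 3)) = -10*(-154 + 28/(-18)) = -10*(-154 + 28*(-1/18)) = -10*(-154 - 14/9) = -10*(-1400/9) = 14000/9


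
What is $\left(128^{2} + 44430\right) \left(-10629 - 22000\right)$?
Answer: $-1984300006$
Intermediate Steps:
$\left(128^{2} + 44430\right) \left(-10629 - 22000\right) = \left(16384 + 44430\right) \left(-32629\right) = 60814 \left(-32629\right) = -1984300006$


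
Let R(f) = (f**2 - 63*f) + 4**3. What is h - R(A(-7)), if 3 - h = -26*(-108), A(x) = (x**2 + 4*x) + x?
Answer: -2183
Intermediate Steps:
A(x) = x**2 + 5*x
h = -2805 (h = 3 - (-26)*(-108) = 3 - 1*2808 = 3 - 2808 = -2805)
R(f) = 64 + f**2 - 63*f (R(f) = (f**2 - 63*f) + 64 = 64 + f**2 - 63*f)
h - R(A(-7)) = -2805 - (64 + (-7*(5 - 7))**2 - (-441)*(5 - 7)) = -2805 - (64 + (-7*(-2))**2 - (-441)*(-2)) = -2805 - (64 + 14**2 - 63*14) = -2805 - (64 + 196 - 882) = -2805 - 1*(-622) = -2805 + 622 = -2183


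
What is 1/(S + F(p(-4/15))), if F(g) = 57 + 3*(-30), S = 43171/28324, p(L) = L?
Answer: -28324/891521 ≈ -0.031770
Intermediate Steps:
S = 43171/28324 (S = 43171*(1/28324) = 43171/28324 ≈ 1.5242)
F(g) = -33 (F(g) = 57 - 90 = -33)
1/(S + F(p(-4/15))) = 1/(43171/28324 - 33) = 1/(-891521/28324) = -28324/891521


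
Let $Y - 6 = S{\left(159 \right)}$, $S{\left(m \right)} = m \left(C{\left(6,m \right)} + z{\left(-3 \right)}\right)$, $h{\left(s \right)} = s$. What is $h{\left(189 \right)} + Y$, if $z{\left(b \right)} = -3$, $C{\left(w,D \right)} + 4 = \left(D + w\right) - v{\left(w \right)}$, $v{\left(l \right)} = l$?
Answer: $24363$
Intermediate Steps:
$C{\left(w,D \right)} = -4 + D$ ($C{\left(w,D \right)} = -4 + \left(\left(D + w\right) - w\right) = -4 + D$)
$S{\left(m \right)} = m \left(-7 + m\right)$ ($S{\left(m \right)} = m \left(\left(-4 + m\right) - 3\right) = m \left(-7 + m\right)$)
$Y = 24174$ ($Y = 6 + 159 \left(-7 + 159\right) = 6 + 159 \cdot 152 = 6 + 24168 = 24174$)
$h{\left(189 \right)} + Y = 189 + 24174 = 24363$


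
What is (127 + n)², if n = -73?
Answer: 2916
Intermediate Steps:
(127 + n)² = (127 - 73)² = 54² = 2916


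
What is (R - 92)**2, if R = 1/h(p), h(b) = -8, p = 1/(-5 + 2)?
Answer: 543169/64 ≈ 8487.0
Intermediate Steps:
p = -1/3 (p = 1/(-3) = -1/3 ≈ -0.33333)
R = -1/8 (R = 1/(-8) = -1/8 ≈ -0.12500)
(R - 92)**2 = (-1/8 - 92)**2 = (-737/8)**2 = 543169/64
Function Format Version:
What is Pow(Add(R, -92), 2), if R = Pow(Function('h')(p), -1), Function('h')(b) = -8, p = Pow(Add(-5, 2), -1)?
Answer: Rational(543169, 64) ≈ 8487.0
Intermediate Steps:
p = Rational(-1, 3) (p = Pow(-3, -1) = Rational(-1, 3) ≈ -0.33333)
R = Rational(-1, 8) (R = Pow(-8, -1) = Rational(-1, 8) ≈ -0.12500)
Pow(Add(R, -92), 2) = Pow(Add(Rational(-1, 8), -92), 2) = Pow(Rational(-737, 8), 2) = Rational(543169, 64)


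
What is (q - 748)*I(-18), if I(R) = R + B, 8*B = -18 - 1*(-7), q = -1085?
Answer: 284115/8 ≈ 35514.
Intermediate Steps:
B = -11/8 (B = (-18 - 1*(-7))/8 = (-18 + 7)/8 = (1/8)*(-11) = -11/8 ≈ -1.3750)
I(R) = -11/8 + R (I(R) = R - 11/8 = -11/8 + R)
(q - 748)*I(-18) = (-1085 - 748)*(-11/8 - 18) = -1833*(-155/8) = 284115/8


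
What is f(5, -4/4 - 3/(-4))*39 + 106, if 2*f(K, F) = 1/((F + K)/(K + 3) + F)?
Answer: 1790/11 ≈ 162.73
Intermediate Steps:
f(K, F) = 1/(2*(F + (F + K)/(3 + K))) (f(K, F) = 1/(2*((F + K)/(K + 3) + F)) = 1/(2*((F + K)/(3 + K) + F)) = 1/(2*(F + (F + K)/(3 + K))))
f(5, -4/4 - 3/(-4))*39 + 106 = ((3 + 5)/(2*(5 + 4*(-4/4 - 3/(-4)) + (-4/4 - 3/(-4))*5)))*39 + 106 = ((1/2)*8/(5 + 4*(-4*1/4 - 3*(-1/4)) + (-4*1/4 - 3*(-1/4))*5))*39 + 106 = ((1/2)*8/(5 + 4*(-1 + 3/4) + (-1 + 3/4)*5))*39 + 106 = ((1/2)*8/(5 + 4*(-1/4) - 1/4*5))*39 + 106 = ((1/2)*8/(5 - 1 - 5/4))*39 + 106 = ((1/2)*8/(11/4))*39 + 106 = ((1/2)*(4/11)*8)*39 + 106 = (16/11)*39 + 106 = 624/11 + 106 = 1790/11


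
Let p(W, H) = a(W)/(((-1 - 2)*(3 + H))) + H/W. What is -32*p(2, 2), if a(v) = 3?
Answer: -128/5 ≈ -25.600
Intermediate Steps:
p(W, H) = 3/(-9 - 3*H) + H/W (p(W, H) = 3/(((-1 - 2)*(3 + H))) + H/W = 3/((-3*(3 + H))) + H/W = 3/(-9 - 3*H) + H/W)
-32*p(2, 2) = -32*(2**2 - 1*2 + 3*2)/(2*(3 + 2)) = -16*(4 - 2 + 6)/5 = -16*8/5 = -32*4/5 = -128/5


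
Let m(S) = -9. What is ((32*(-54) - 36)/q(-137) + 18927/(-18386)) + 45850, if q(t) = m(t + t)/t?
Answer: 349278301/18386 ≈ 18997.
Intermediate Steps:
q(t) = -9/t
((32*(-54) - 36)/q(-137) + 18927/(-18386)) + 45850 = ((32*(-54) - 36)/((-9/(-137))) + 18927/(-18386)) + 45850 = ((-1728 - 36)/((-9*(-1/137))) + 18927*(-1/18386)) + 45850 = (-1764/9/137 - 18927/18386) + 45850 = (-1764*137/9 - 18927/18386) + 45850 = (-26852 - 18927/18386) + 45850 = -493719799/18386 + 45850 = 349278301/18386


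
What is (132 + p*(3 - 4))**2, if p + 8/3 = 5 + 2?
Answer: 146689/9 ≈ 16299.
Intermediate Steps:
p = 13/3 (p = -8/3 + (5 + 2) = -8/3 + 7 = 13/3 ≈ 4.3333)
(132 + p*(3 - 4))**2 = (132 + 13*(3 - 4)/3)**2 = (132 + (13/3)*(-1))**2 = (132 - 13/3)**2 = (383/3)**2 = 146689/9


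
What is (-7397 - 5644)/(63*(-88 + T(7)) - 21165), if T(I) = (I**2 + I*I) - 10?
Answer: 4347/7055 ≈ 0.61616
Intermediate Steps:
T(I) = -10 + 2*I**2 (T(I) = (I**2 + I**2) - 10 = 2*I**2 - 10 = -10 + 2*I**2)
(-7397 - 5644)/(63*(-88 + T(7)) - 21165) = (-7397 - 5644)/(63*(-88 + (-10 + 2*7**2)) - 21165) = -13041/(63*(-88 + (-10 + 2*49)) - 21165) = -13041/(63*(-88 + (-10 + 98)) - 21165) = -13041/(63*(-88 + 88) - 21165) = -13041/(63*0 - 21165) = -13041/(0 - 21165) = -13041/(-21165) = -13041*(-1/21165) = 4347/7055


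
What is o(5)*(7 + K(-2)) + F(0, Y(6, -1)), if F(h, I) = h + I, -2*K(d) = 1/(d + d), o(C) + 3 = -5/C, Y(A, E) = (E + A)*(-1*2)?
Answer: -77/2 ≈ -38.500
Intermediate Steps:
Y(A, E) = -2*A - 2*E (Y(A, E) = (A + E)*(-2) = -2*A - 2*E)
o(C) = -3 - 5/C
K(d) = -1/(4*d) (K(d) = -1/(2*(d + d)) = -1/(2*d)/2 = -1/(4*d))
F(h, I) = I + h
o(5)*(7 + K(-2)) + F(0, Y(6, -1)) = (-3 - 5/5)*(7 - 1/4/(-2)) + ((-2*6 - 2*(-1)) + 0) = (-3 - 5*1/5)*(7 - 1/4*(-1/2)) + ((-12 + 2) + 0) = (-3 - 1)*(7 + 1/8) + (-10 + 0) = -4*57/8 - 10 = -57/2 - 10 = -77/2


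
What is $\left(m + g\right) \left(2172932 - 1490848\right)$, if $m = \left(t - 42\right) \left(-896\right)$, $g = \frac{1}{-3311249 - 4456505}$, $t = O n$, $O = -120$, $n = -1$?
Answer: $- \frac{185142422576818226}{3883877} \approx -4.767 \cdot 10^{10}$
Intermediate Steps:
$t = 120$ ($t = \left(-120\right) \left(-1\right) = 120$)
$g = - \frac{1}{7767754}$ ($g = \frac{1}{-7767754} = - \frac{1}{7767754} \approx -1.2874 \cdot 10^{-7}$)
$m = -69888$ ($m = \left(120 - 42\right) \left(-896\right) = 78 \left(-896\right) = -69888$)
$\left(m + g\right) \left(2172932 - 1490848\right) = \left(-69888 - \frac{1}{7767754}\right) \left(2172932 - 1490848\right) = - \frac{542872791553 \left(2172932 - 1490848\right)}{7767754} = \left(- \frac{542872791553}{7767754}\right) 682084 = - \frac{185142422576818226}{3883877}$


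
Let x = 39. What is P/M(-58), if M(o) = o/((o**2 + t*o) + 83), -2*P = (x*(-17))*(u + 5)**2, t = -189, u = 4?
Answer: -773806527/116 ≈ -6.6707e+6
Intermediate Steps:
P = 53703/2 (P = -39*(-17)*(4 + 5)**2/2 = -(-663)*9**2/2 = -(-663)*81/2 = -1/2*(-53703) = 53703/2 ≈ 26852.)
M(o) = o/(83 + o**2 - 189*o) (M(o) = o/((o**2 - 189*o) + 83) = o/(83 + o**2 - 189*o))
P/M(-58) = 53703/(2*((-58/(83 + (-58)**2 - 189*(-58))))) = 53703/(2*((-58/(83 + 3364 + 10962)))) = 53703/(2*((-58/14409))) = 53703/(2*((-58*1/14409))) = 53703/(2*(-58/14409)) = (53703/2)*(-14409/58) = -773806527/116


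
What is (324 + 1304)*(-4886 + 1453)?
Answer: -5588924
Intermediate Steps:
(324 + 1304)*(-4886 + 1453) = 1628*(-3433) = -5588924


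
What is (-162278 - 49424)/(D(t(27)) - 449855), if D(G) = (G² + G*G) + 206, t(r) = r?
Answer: 211702/448191 ≈ 0.47235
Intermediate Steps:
D(G) = 206 + 2*G² (D(G) = (G² + G²) + 206 = 2*G² + 206 = 206 + 2*G²)
(-162278 - 49424)/(D(t(27)) - 449855) = (-162278 - 49424)/((206 + 2*27²) - 449855) = -211702/((206 + 2*729) - 449855) = -211702/((206 + 1458) - 449855) = -211702/(1664 - 449855) = -211702/(-448191) = -211702*(-1/448191) = 211702/448191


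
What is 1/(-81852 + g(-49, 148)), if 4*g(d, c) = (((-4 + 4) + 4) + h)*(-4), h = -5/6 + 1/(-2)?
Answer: -3/245564 ≈ -1.2217e-5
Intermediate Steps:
h = -4/3 (h = -5*⅙ + 1*(-½) = -⅚ - ½ = -4/3 ≈ -1.3333)
g(d, c) = -8/3 (g(d, c) = ((((-4 + 4) + 4) - 4/3)*(-4))/4 = (((0 + 4) - 4/3)*(-4))/4 = ((4 - 4/3)*(-4))/4 = ((8/3)*(-4))/4 = (¼)*(-32/3) = -8/3)
1/(-81852 + g(-49, 148)) = 1/(-81852 - 8/3) = 1/(-245564/3) = -3/245564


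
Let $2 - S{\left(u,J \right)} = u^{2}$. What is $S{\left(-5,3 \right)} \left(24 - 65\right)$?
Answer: $943$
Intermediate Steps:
$S{\left(u,J \right)} = 2 - u^{2}$
$S{\left(-5,3 \right)} \left(24 - 65\right) = \left(2 - \left(-5\right)^{2}\right) \left(24 - 65\right) = \left(2 - 25\right) \left(-41\right) = \left(-23\right) \left(-41\right) = 943$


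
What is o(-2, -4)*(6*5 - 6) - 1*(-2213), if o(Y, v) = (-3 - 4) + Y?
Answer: 1997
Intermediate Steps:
o(Y, v) = -7 + Y
o(-2, -4)*(6*5 - 6) - 1*(-2213) = (-7 - 2)*(6*5 - 6) - 1*(-2213) = -9*(30 - 6) + 2213 = -9*24 + 2213 = -216 + 2213 = 1997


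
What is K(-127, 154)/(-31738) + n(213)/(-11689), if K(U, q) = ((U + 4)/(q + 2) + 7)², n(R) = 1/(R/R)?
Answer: -1305321233/1003144743328 ≈ -0.0013012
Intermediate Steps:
n(R) = 1 (n(R) = 1/1 = 1)
K(U, q) = (7 + (4 + U)/(2 + q))² (K(U, q) = ((4 + U)/(2 + q) + 7)² = (7 + (4 + U)/(2 + q))²)
K(-127, 154)/(-31738) + n(213)/(-11689) = ((18 - 127 + 7*154)²/(2 + 154)²)/(-31738) + 1/(-11689) = ((18 - 127 + 1078)²/156²)*(-1/31738) + 1*(-1/11689) = ((1/24336)*969²)*(-1/31738) - 1/11689 = ((1/24336)*938961)*(-1/31738) - 1/11689 = (104329/2704)*(-1/31738) - 1/11689 = -104329/85819552 - 1/11689 = -1305321233/1003144743328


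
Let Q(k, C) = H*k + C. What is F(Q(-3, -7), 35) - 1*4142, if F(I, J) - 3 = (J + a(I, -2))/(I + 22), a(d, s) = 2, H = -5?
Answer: -124133/30 ≈ -4137.8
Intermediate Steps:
Q(k, C) = C - 5*k (Q(k, C) = -5*k + C = C - 5*k)
F(I, J) = 3 + (2 + J)/(22 + I) (F(I, J) = 3 + (J + 2)/(I + 22) = 3 + (2 + J)/(22 + I))
F(Q(-3, -7), 35) - 1*4142 = (68 + 35 + 3*(-7 - 5*(-3)))/(22 + (-7 - 5*(-3))) - 1*4142 = (68 + 35 + 3*(-7 + 15))/(22 + (-7 + 15)) - 4142 = (68 + 35 + 3*8)/(22 + 8) - 4142 = (68 + 35 + 24)/30 - 4142 = (1/30)*127 - 4142 = 127/30 - 4142 = -124133/30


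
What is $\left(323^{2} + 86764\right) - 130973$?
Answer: $60120$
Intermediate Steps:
$\left(323^{2} + 86764\right) - 130973 = \left(104329 + 86764\right) - 130973 = 191093 - 130973 = 60120$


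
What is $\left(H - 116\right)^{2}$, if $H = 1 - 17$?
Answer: $17424$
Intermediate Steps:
$H = -16$ ($H = 1 - 17 = -16$)
$\left(H - 116\right)^{2} = \left(-16 - 116\right)^{2} = \left(-132\right)^{2} = 17424$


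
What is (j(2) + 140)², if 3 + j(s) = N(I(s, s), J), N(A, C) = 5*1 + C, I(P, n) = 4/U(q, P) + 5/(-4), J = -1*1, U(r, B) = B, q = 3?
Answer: 19881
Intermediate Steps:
J = -1
I(P, n) = -5/4 + 4/P (I(P, n) = 4/P + 5/(-4) = 4/P + 5*(-¼) = 4/P - 5/4 = -5/4 + 4/P)
N(A, C) = 5 + C
j(s) = 1 (j(s) = -3 + (5 - 1) = -3 + 4 = 1)
(j(2) + 140)² = (1 + 140)² = 141² = 19881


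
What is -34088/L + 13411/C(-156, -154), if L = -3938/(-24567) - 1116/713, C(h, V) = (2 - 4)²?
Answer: 43845315925/1587676 ≈ 27616.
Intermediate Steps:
C(h, V) = 4 (C(h, V) = (-2)² = 4)
L = -793838/565041 (L = -3938*(-1/24567) - 1116*1/713 = 3938/24567 - 36/23 = -793838/565041 ≈ -1.4049)
-34088/L + 13411/C(-156, -154) = -34088/(-793838/565041) + 13411/4 = -34088*(-565041/793838) + 13411*(¼) = 9630558804/396919 + 13411/4 = 43845315925/1587676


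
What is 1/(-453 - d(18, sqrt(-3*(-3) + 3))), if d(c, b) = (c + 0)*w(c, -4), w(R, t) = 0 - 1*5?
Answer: -1/363 ≈ -0.0027548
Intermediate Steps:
w(R, t) = -5 (w(R, t) = 0 - 5 = -5)
d(c, b) = -5*c (d(c, b) = (c + 0)*(-5) = c*(-5) = -5*c)
1/(-453 - d(18, sqrt(-3*(-3) + 3))) = 1/(-453 - (-5)*18) = 1/(-453 - 1*(-90)) = 1/(-453 + 90) = 1/(-363) = -1/363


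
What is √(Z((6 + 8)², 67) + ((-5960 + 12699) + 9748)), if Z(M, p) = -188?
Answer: 3*√1811 ≈ 127.67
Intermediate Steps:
√(Z((6 + 8)², 67) + ((-5960 + 12699) + 9748)) = √(-188 + ((-5960 + 12699) + 9748)) = √(-188 + (6739 + 9748)) = √(-188 + 16487) = √16299 = 3*√1811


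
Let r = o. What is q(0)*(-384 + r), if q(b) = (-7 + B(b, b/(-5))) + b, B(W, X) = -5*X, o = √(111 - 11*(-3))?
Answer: 2604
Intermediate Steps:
o = 12 (o = √(111 + 33) = √144 = 12)
r = 12
q(b) = -7 + 2*b (q(b) = (-7 - 5*b/(-5)) + b = (-7 - 5*b*(-1)/5) + b = (-7 - (-1)*b) + b = (-7 + b) + b = -7 + 2*b)
q(0)*(-384 + r) = (-7 + 2*0)*(-384 + 12) = (-7 + 0)*(-372) = -7*(-372) = 2604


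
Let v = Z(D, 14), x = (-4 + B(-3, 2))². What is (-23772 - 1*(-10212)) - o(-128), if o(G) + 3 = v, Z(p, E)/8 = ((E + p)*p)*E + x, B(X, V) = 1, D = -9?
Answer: -8589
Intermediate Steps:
x = 9 (x = (-4 + 1)² = (-3)² = 9)
Z(p, E) = 72 + 8*E*p*(E + p) (Z(p, E) = 8*(((E + p)*p)*E + 9) = 8*((p*(E + p))*E + 9) = 8*(E*p*(E + p) + 9) = 8*(9 + E*p*(E + p)) = 72 + 8*E*p*(E + p))
v = -4968 (v = 72 + 8*14*(-9)² + 8*(-9)*14² = 72 + 8*14*81 + 8*(-9)*196 = 72 + 9072 - 14112 = -4968)
o(G) = -4971 (o(G) = -3 - 4968 = -4971)
(-23772 - 1*(-10212)) - o(-128) = (-23772 - 1*(-10212)) - 1*(-4971) = (-23772 + 10212) + 4971 = -13560 + 4971 = -8589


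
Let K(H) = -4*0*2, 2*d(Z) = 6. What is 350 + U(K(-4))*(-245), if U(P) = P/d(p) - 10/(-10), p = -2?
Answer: 105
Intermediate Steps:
d(Z) = 3 (d(Z) = (½)*6 = 3)
K(H) = 0 (K(H) = 0*2 = 0)
U(P) = 1 + P/3 (U(P) = P/3 - 10/(-10) = P*(⅓) - 10*(-⅒) = P/3 + 1 = 1 + P/3)
350 + U(K(-4))*(-245) = 350 + (1 + (⅓)*0)*(-245) = 350 + (1 + 0)*(-245) = 350 + 1*(-245) = 350 - 245 = 105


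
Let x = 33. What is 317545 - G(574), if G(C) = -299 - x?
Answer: 317877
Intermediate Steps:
G(C) = -332 (G(C) = -299 - 1*33 = -299 - 33 = -332)
317545 - G(574) = 317545 - 1*(-332) = 317545 + 332 = 317877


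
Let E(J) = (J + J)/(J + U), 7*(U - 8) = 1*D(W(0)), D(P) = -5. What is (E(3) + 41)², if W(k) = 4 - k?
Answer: 249001/144 ≈ 1729.2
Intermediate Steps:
U = 51/7 (U = 8 + (1*(-5))/7 = 8 + (⅐)*(-5) = 8 - 5/7 = 51/7 ≈ 7.2857)
E(J) = 2*J/(51/7 + J) (E(J) = (J + J)/(J + 51/7) = (2*J)/(51/7 + J) = 2*J/(51/7 + J))
(E(3) + 41)² = (14*3/(51 + 7*3) + 41)² = (14*3/(51 + 21) + 41)² = (14*3/72 + 41)² = (14*3*(1/72) + 41)² = (7/12 + 41)² = (499/12)² = 249001/144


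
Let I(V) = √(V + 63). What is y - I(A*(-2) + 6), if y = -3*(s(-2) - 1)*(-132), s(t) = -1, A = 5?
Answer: -792 - √59 ≈ -799.68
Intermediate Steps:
I(V) = √(63 + V)
y = -792 (y = -3*(-1 - 1)*(-132) = -3*(-2)*(-132) = 6*(-132) = -792)
y - I(A*(-2) + 6) = -792 - √(63 + (5*(-2) + 6)) = -792 - √(63 + (-10 + 6)) = -792 - √(63 - 4) = -792 - √59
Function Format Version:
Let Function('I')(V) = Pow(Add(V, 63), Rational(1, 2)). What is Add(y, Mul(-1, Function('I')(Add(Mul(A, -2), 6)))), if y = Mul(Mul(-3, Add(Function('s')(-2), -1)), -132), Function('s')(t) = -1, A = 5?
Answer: Add(-792, Mul(-1, Pow(59, Rational(1, 2)))) ≈ -799.68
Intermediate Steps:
Function('I')(V) = Pow(Add(63, V), Rational(1, 2))
y = -792 (y = Mul(Mul(-3, Add(-1, -1)), -132) = Mul(Mul(-3, -2), -132) = Mul(6, -132) = -792)
Add(y, Mul(-1, Function('I')(Add(Mul(A, -2), 6)))) = Add(-792, Mul(-1, Pow(Add(63, Add(Mul(5, -2), 6)), Rational(1, 2)))) = Add(-792, Mul(-1, Pow(Add(63, Add(-10, 6)), Rational(1, 2)))) = Add(-792, Mul(-1, Pow(Add(63, -4), Rational(1, 2)))) = Add(-792, Mul(-1, Pow(59, Rational(1, 2))))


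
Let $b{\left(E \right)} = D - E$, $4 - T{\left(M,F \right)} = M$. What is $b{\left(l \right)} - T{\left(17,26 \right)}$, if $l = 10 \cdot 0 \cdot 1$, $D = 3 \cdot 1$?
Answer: $16$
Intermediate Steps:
$T{\left(M,F \right)} = 4 - M$
$D = 3$
$l = 0$ ($l = 10 \cdot 0 = 0$)
$b{\left(E \right)} = 3 - E$
$b{\left(l \right)} - T{\left(17,26 \right)} = \left(3 - 0\right) - \left(4 - 17\right) = \left(3 + 0\right) - \left(4 - 17\right) = 3 - -13 = 3 + 13 = 16$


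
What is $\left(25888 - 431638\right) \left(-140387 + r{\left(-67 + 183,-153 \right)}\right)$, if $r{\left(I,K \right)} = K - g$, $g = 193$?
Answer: $57102414750$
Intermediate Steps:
$r{\left(I,K \right)} = -193 + K$ ($r{\left(I,K \right)} = K - 193 = -193 + K$)
$\left(25888 - 431638\right) \left(-140387 + r{\left(-67 + 183,-153 \right)}\right) = \left(25888 - 431638\right) \left(-140387 - 346\right) = - 405750 \left(-140387 - 346\right) = \left(-405750\right) \left(-140733\right) = 57102414750$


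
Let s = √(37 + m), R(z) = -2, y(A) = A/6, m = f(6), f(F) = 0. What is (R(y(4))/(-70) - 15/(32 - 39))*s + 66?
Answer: 66 + 76*√37/35 ≈ 79.208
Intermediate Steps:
m = 0
y(A) = A/6 (y(A) = A*(⅙) = A/6)
s = √37 (s = √(37 + 0) = √37 ≈ 6.0828)
(R(y(4))/(-70) - 15/(32 - 39))*s + 66 = (-2/(-70) - 15/(32 - 39))*√37 + 66 = (-2*(-1/70) - 15/(-7))*√37 + 66 = (1/35 - 15*(-⅐))*√37 + 66 = (1/35 + 15/7)*√37 + 66 = 76*√37/35 + 66 = 66 + 76*√37/35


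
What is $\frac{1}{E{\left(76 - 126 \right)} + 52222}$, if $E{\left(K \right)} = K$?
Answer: $\frac{1}{52172} \approx 1.9167 \cdot 10^{-5}$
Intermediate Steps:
$\frac{1}{E{\left(76 - 126 \right)} + 52222} = \frac{1}{\left(76 - 126\right) + 52222} = \frac{1}{-50 + 52222} = \frac{1}{52172}$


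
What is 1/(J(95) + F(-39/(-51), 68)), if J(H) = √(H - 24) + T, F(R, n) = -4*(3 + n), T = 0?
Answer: -4/1135 - √71/80585 ≈ -0.0036288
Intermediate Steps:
F(R, n) = -12 - 4*n
J(H) = √(-24 + H) (J(H) = √(H - 24) + 0 = √(-24 + H) + 0 = √(-24 + H))
1/(J(95) + F(-39/(-51), 68)) = 1/(√(-24 + 95) + (-12 - 4*68)) = 1/(√71 + (-12 - 272)) = 1/(√71 - 284) = 1/(-284 + √71)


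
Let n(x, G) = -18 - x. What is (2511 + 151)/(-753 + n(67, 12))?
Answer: -1331/419 ≈ -3.1766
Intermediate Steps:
(2511 + 151)/(-753 + n(67, 12)) = (2511 + 151)/(-753 + (-18 - 1*67)) = 2662/(-753 + (-18 - 67)) = 2662/(-753 - 85) = 2662/(-838) = 2662*(-1/838) = -1331/419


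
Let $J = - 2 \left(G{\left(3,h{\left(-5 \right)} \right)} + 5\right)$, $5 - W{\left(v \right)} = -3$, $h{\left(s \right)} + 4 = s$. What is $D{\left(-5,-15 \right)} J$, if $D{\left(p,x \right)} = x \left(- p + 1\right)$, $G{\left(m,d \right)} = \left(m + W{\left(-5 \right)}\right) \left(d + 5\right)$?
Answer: $-7020$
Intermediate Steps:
$h{\left(s \right)} = -4 + s$
$W{\left(v \right)} = 8$ ($W{\left(v \right)} = 5 - -3 = 5 + 3 = 8$)
$G{\left(m,d \right)} = \left(5 + d\right) \left(8 + m\right)$ ($G{\left(m,d \right)} = \left(m + 8\right) \left(d + 5\right) = \left(8 + m\right) \left(5 + d\right) = \left(5 + d\right) \left(8 + m\right)$)
$J = 78$ ($J = - 2 \left(\left(40 + 5 \cdot 3 + 8 \left(-4 - 5\right) + \left(-4 - 5\right) 3\right) + 5\right) = - 2 \left(\left(40 + 15 + 8 \left(-9\right) - 27\right) + 5\right) = - 2 \left(\left(40 + 15 - 72 - 27\right) + 5\right) = - 2 \left(-44 + 5\right) = \left(-2\right) \left(-39\right) = 78$)
$D{\left(p,x \right)} = x \left(1 - p\right)$
$D{\left(-5,-15 \right)} J = - 15 \left(1 - -5\right) 78 = - 15 \left(1 + 5\right) 78 = \left(-15\right) 6 \cdot 78 = \left(-90\right) 78 = -7020$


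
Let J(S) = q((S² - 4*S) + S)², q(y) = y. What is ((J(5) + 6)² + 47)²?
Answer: 127306089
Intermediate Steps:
J(S) = (S² - 3*S)² (J(S) = ((S² - 4*S) + S)² = (S² - 3*S)²)
((J(5) + 6)² + 47)² = ((5²*(-3 + 5)² + 6)² + 47)² = ((25*2² + 6)² + 47)² = ((25*4 + 6)² + 47)² = ((100 + 6)² + 47)² = (106² + 47)² = (11236 + 47)² = 11283² = 127306089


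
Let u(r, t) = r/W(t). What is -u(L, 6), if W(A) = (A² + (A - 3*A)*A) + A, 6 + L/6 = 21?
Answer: 3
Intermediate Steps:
L = 90 (L = -36 + 6*21 = -36 + 126 = 90)
W(A) = A - A² (W(A) = (A² + (-2*A)*A) + A = (A² - 2*A²) + A = -A² + A = A - A²)
u(r, t) = r/(t*(1 - t)) (u(r, t) = r/((t*(1 - t))) = r*(1/(t*(1 - t))) = r/(t*(1 - t)))
-u(L, 6) = -(-1)*90/(6*(-1 + 6)) = -(-1)*90/(6*5) = -1*(-3) = 3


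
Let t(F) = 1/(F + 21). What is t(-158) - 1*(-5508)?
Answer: 754595/137 ≈ 5508.0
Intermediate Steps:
t(F) = 1/(21 + F)
t(-158) - 1*(-5508) = 1/(21 - 158) - 1*(-5508) = 1/(-137) + 5508 = -1/137 + 5508 = 754595/137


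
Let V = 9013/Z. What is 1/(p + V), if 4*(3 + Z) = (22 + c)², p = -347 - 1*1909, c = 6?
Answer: -193/426395 ≈ -0.00045263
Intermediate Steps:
p = -2256 (p = -347 - 1909 = -2256)
Z = 193 (Z = -3 + (22 + 6)²/4 = -3 + (¼)*28² = -3 + (¼)*784 = -3 + 196 = 193)
V = 9013/193 ≈ 46.699
1/(p + V) = 1/(-2256 + 9013/193) = 1/(-426395/193) = -193/426395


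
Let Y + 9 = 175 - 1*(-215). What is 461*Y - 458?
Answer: 175183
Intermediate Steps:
Y = 381 (Y = -9 + (175 - 1*(-215)) = -9 + (175 + 215) = -9 + 390 = 381)
461*Y - 458 = 461*381 - 458 = 175641 - 458 = 175183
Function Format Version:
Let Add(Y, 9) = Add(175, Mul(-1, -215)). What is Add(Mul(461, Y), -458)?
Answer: 175183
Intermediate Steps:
Y = 381 (Y = Add(-9, Add(175, Mul(-1, -215))) = Add(-9, Add(175, 215)) = Add(-9, 390) = 381)
Add(Mul(461, Y), -458) = Add(Mul(461, 381), -458) = Add(175641, -458) = 175183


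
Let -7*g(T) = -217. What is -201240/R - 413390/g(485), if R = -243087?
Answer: -2576499910/193223 ≈ -13334.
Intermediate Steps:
g(T) = 31 (g(T) = -⅐*(-217) = 31)
-201240/R - 413390/g(485) = -201240/(-243087) - 413390/31 = -201240*(-1/243087) - 413390*1/31 = 5160/6233 - 413390/31 = -2576499910/193223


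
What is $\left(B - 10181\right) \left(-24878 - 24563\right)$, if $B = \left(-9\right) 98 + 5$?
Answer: $546718578$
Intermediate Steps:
$B = -877$ ($B = -882 + 5 = -877$)
$\left(B - 10181\right) \left(-24878 - 24563\right) = \left(-877 - 10181\right) \left(-24878 - 24563\right) = \left(-11058\right) \left(-49441\right) = 546718578$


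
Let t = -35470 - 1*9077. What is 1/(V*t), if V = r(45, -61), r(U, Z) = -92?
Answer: 1/4098324 ≈ 2.4400e-7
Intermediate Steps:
t = -44547 (t = -35470 - 9077 = -44547)
V = -92
1/(V*t) = 1/(-92*(-44547)) = -1/92*(-1/44547) = 1/4098324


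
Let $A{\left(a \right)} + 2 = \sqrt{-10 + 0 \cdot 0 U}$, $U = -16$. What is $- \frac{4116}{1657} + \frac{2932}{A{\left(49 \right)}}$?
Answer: $- \frac{4887136}{11599} - \frac{1466 i \sqrt{10}}{7} \approx -421.34 - 662.27 i$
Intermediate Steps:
$A{\left(a \right)} = -2 + i \sqrt{10}$ ($A{\left(a \right)} = -2 + \sqrt{-10 + 0 \cdot 0 \left(-16\right)} = -2 + \sqrt{-10 + 0 \left(-16\right)} = -2 + \sqrt{-10 + 0} = -2 + \sqrt{-10} = -2 + i \sqrt{10}$)
$- \frac{4116}{1657} + \frac{2932}{A{\left(49 \right)}} = - \frac{4116}{1657} + \frac{2932}{-2 + i \sqrt{10}}$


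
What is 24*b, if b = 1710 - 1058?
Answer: 15648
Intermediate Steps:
b = 652
24*b = 24*652 = 15648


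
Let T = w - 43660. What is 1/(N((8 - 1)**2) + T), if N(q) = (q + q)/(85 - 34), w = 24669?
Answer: -51/968443 ≈ -5.2662e-5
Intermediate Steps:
N(q) = 2*q/51 (N(q) = (2*q)/51 = (2*q)*(1/51) = 2*q/51)
T = -18991 (T = 24669 - 43660 = -18991)
1/(N((8 - 1)**2) + T) = 1/(2*(8 - 1)**2/51 - 18991) = 1/((2/51)*7**2 - 18991) = 1/((2/51)*49 - 18991) = 1/(98/51 - 18991) = 1/(-968443/51) = -51/968443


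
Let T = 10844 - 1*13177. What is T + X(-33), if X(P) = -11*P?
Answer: -1970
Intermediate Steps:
T = -2333 (T = 10844 - 13177 = -2333)
T + X(-33) = -2333 - 11*(-33) = -2333 + 363 = -1970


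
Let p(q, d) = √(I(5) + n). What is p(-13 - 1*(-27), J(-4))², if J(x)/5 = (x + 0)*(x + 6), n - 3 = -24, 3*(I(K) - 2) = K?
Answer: -52/3 ≈ -17.333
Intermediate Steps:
I(K) = 2 + K/3
n = -21 (n = 3 - 24 = -21)
J(x) = 5*x*(6 + x) (J(x) = 5*((x + 0)*(x + 6)) = 5*(x*(6 + x)) = 5*x*(6 + x))
p(q, d) = 2*I*√39/3 (p(q, d) = √((2 + (⅓)*5) - 21) = √((2 + 5/3) - 21) = √(11/3 - 21) = √(-52/3) = 2*I*√39/3)
p(-13 - 1*(-27), J(-4))² = (2*I*√39/3)² = -52/3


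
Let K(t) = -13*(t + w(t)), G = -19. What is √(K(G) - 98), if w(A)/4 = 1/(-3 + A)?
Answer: 3*√2035/11 ≈ 12.303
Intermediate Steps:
w(A) = 4/(-3 + A)
K(t) = -52/(-3 + t) - 13*t (K(t) = -13*(t + 4/(-3 + t)) = -52/(-3 + t) - 13*t)
√(K(G) - 98) = √(13*(-4 - 1*(-19)*(-3 - 19))/(-3 - 19) - 98) = √(13*(-4 - 1*(-19)*(-22))/(-22) - 98) = √(13*(-1/22)*(-4 - 418) - 98) = √(13*(-1/22)*(-422) - 98) = √(2743/11 - 98) = √(1665/11) = 3*√2035/11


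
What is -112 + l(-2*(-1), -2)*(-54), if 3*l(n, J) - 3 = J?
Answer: -130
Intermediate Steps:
l(n, J) = 1 + J/3
-112 + l(-2*(-1), -2)*(-54) = -112 + (1 + (1/3)*(-2))*(-54) = -112 + (1 - 2/3)*(-54) = -112 + (1/3)*(-54) = -112 - 18 = -130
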